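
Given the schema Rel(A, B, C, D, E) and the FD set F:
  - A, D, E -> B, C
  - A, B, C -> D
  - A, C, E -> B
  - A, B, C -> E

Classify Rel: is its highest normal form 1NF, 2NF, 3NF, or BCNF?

Candidate keys: {A, B, C}, {A, C, E}, {A, D, E}. Prime attributes: {A, B, C, D, E}.
Every FD has a superkey on the left, so the relation is in BCNF.

BCNF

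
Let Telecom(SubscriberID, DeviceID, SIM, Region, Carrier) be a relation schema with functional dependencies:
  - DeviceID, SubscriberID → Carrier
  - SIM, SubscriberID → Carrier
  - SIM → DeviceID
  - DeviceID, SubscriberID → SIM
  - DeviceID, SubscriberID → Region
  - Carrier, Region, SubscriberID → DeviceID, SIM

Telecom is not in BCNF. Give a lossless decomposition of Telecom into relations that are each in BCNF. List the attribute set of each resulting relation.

Candidate keys of the original relation: {Carrier, Region, SubscriberID}, {DeviceID, SubscriberID}, {SIM, SubscriberID}.
{Carrier, DeviceID, Region, SIM, SubscriberID}: {SIM} determines {DeviceID, SIM} here but is not a superkey — split on SIM → DeviceID, giving {DeviceID, SIM} and {Carrier, Region, SIM, SubscriberID}.
{DeviceID, SIM} is in BCNF.
{Carrier, Region, SIM, SubscriberID} is in BCNF.

{Carrier, Region, SIM, SubscriberID}; {DeviceID, SIM}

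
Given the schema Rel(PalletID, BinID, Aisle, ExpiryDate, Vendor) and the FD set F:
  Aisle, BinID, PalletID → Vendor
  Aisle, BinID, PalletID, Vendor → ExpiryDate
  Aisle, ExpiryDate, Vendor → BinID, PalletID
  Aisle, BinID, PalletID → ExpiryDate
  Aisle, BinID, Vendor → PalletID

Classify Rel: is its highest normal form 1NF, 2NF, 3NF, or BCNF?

BCNF

Candidate keys: {Aisle, BinID, PalletID}, {Aisle, BinID, Vendor}, {Aisle, ExpiryDate, Vendor}. Prime attributes: {Aisle, BinID, ExpiryDate, PalletID, Vendor}.
The left-hand side of every FD is a superkey, so BCNF is satisfied.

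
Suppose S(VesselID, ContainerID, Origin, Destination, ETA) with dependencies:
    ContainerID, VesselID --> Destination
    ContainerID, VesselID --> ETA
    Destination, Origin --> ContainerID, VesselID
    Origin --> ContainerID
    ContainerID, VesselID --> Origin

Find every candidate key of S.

Closure of {ContainerID, VesselID} is {ContainerID, Destination, ETA, Origin, VesselID}, the whole schema; {ContainerID, VesselID} is a candidate key.
Closure of {Destination, Origin} is {ContainerID, Destination, ETA, Origin, VesselID}, the whole schema; {Destination, Origin} is a candidate key.
Closure of {Origin, VesselID} is {ContainerID, Destination, ETA, Origin, VesselID}, the whole schema; {Origin, VesselID} is a candidate key.
Any other superkey properly contains one of these, so there are no further candidate keys.

{ContainerID, VesselID}, {Destination, Origin}, {Origin, VesselID}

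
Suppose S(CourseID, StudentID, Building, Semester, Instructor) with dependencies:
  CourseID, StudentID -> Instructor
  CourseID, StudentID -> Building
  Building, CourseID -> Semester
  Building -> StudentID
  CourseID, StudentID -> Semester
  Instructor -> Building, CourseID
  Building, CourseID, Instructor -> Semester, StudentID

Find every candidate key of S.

{Instructor}⁺ = {Building, CourseID, Instructor, Semester, StudentID}, which is every attribute, so {Instructor} is a candidate key.
{Building, CourseID}⁺ = {Building, CourseID, Instructor, Semester, StudentID}, which is every attribute, so {Building, CourseID} is a candidate key.
{CourseID, StudentID}⁺ = {Building, CourseID, Instructor, Semester, StudentID}, which is every attribute, so {CourseID, StudentID} is a candidate key.
These are minimal and exhaustive — every other superkey contains one of them.

{Building, CourseID}, {CourseID, StudentID}, {Instructor}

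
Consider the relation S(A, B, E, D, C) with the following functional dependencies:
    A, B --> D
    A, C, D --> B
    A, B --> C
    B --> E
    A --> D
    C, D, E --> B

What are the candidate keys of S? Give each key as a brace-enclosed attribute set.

Attributes never on any right-hand side: {A} — every candidate key must contain it.
{A, B}⁺ = {A, B, C, D, E} — all of the relation — so {A, B} is a candidate key.
{A, C}⁺ = {A, B, C, D, E} — all of the relation — so {A, C} is a candidate key.
No proper subset of any of these is a key, and no other minimal superkey exists.

{A, B}, {A, C}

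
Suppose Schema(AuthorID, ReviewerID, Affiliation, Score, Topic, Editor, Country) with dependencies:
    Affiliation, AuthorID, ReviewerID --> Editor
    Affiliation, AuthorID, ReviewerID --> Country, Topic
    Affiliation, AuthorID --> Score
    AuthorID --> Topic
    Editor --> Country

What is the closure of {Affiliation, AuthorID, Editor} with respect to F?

Start with {Affiliation, AuthorID, Editor}.
Affiliation, AuthorID --> Score applies; add {Score} → now {Affiliation, AuthorID, Editor, Score}.
AuthorID --> Topic applies; add {Topic} → now {Affiliation, AuthorID, Editor, Score, Topic}.
Editor --> Country applies; add {Country} → now {Affiliation, AuthorID, Country, Editor, Score, Topic}.
No further FD applies.

{Affiliation, AuthorID, Country, Editor, Score, Topic}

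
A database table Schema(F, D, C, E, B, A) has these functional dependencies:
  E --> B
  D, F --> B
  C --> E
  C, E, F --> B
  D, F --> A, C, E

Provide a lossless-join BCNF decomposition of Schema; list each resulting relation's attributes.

Candidate key of the original relation: {D, F}.
{A, B, C, D, E, F}: {E} determines {B, E} here but is not a superkey — split on E --> B, giving {B, E} and {A, C, D, E, F}.
{B, E} has no BCNF violation.
{A, C, D, E, F}: {C} determines {C, E} here but is not a superkey — split on C --> E, giving {C, E} and {A, C, D, F}.
{C, E} has no BCNF violation.
{A, C, D, F} has no BCNF violation.

{A, C, D, F}; {B, E}; {C, E}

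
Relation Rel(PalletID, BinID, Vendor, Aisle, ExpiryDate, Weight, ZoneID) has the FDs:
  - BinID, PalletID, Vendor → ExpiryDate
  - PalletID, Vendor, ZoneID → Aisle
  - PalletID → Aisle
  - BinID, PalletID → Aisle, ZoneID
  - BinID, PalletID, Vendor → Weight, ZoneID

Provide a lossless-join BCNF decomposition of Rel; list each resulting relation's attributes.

{Aisle, PalletID}; {BinID, ExpiryDate, PalletID, Vendor, Weight}; {BinID, PalletID, ZoneID}; {PalletID, Vendor, ZoneID}

Candidate key of the original relation: {BinID, PalletID, Vendor}.
{Aisle, BinID, ExpiryDate, PalletID, Vendor, Weight, ZoneID}: {PalletID, Vendor, ZoneID} determines {Aisle, PalletID, Vendor, ZoneID} here but is not a superkey — split on PalletID, Vendor, ZoneID → Aisle, giving {Aisle, PalletID, Vendor, ZoneID} and {BinID, ExpiryDate, PalletID, Vendor, Weight, ZoneID}.
{Aisle, PalletID, Vendor, ZoneID}: {PalletID} determines {Aisle, PalletID} here but is not a superkey — split on PalletID → Aisle, giving {Aisle, PalletID} and {PalletID, Vendor, ZoneID}.
{Aisle, PalletID} is in BCNF.
{PalletID, Vendor, ZoneID} is in BCNF.
{BinID, ExpiryDate, PalletID, Vendor, Weight, ZoneID}: {BinID, PalletID} determines {BinID, PalletID, ZoneID} here but is not a superkey — split on BinID, PalletID → ZoneID, giving {BinID, PalletID, ZoneID} and {BinID, ExpiryDate, PalletID, Vendor, Weight}.
{BinID, PalletID, ZoneID} is in BCNF.
{BinID, ExpiryDate, PalletID, Vendor, Weight} is in BCNF.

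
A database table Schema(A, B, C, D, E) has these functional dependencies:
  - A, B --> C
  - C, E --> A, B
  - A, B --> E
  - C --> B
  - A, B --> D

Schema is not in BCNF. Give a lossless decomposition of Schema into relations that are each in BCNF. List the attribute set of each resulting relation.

Candidate keys of the original relation: {A, B}, {A, C}, {C, E}.
Within {A, B, C, D, E}: {C}⁺ ∩ {A, B, C, D, E} = {B, C}, not the whole set, so C --> B violates BCNF; decompose into {B, C} and {A, C, D, E}.
{B, C} is in BCNF.
{A, C, D, E} is in BCNF.

{A, C, D, E}; {B, C}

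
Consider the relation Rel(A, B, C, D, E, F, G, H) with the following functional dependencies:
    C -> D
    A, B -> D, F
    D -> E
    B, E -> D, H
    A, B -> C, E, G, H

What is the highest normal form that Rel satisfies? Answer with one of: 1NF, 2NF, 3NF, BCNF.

2NF

Candidate key: {A, B}. Prime attributes: {A, B}.
For C -> D we have {C}⁺ = {C, D, E}; {C} is not a superkey, so BCNF fails.
Because {D} is non-prime and the left side of C -> D is not a superkey, the relation is not in 3NF.
No non-prime attribute depends on a proper subset of any candidate key, so 2NF holds.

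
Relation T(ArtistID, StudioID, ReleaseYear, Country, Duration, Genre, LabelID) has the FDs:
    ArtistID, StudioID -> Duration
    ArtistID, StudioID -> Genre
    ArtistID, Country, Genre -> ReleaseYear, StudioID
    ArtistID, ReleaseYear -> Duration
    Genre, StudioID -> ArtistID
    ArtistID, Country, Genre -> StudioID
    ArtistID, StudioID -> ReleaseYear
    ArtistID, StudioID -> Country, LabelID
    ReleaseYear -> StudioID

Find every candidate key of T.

{ArtistID, ReleaseYear}⁺ = {ArtistID, Country, Duration, Genre, LabelID, ReleaseYear, StudioID} — all of the relation — so {ArtistID, ReleaseYear} is a candidate key.
{ArtistID, StudioID}⁺ = {ArtistID, Country, Duration, Genre, LabelID, ReleaseYear, StudioID} — all of the relation — so {ArtistID, StudioID} is a candidate key.
{Genre, ReleaseYear}⁺ = {ArtistID, Country, Duration, Genre, LabelID, ReleaseYear, StudioID} — all of the relation — so {Genre, ReleaseYear} is a candidate key.
{Genre, StudioID}⁺ = {ArtistID, Country, Duration, Genre, LabelID, ReleaseYear, StudioID} — all of the relation — so {Genre, StudioID} is a candidate key.
{ArtistID, Country, Genre}⁺ = {ArtistID, Country, Duration, Genre, LabelID, ReleaseYear, StudioID} — all of the relation — so {ArtistID, Country, Genre} is a candidate key.
No proper subset of any of these is a key, and no other minimal superkey exists.

{ArtistID, Country, Genre}, {ArtistID, ReleaseYear}, {ArtistID, StudioID}, {Genre, ReleaseYear}, {Genre, StudioID}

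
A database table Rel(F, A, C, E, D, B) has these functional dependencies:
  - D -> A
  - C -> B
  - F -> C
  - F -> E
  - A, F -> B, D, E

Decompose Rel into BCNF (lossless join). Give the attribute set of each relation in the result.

{A, D}; {B, C}; {C, E, F}; {D, F}

Candidate keys of the original relation: {A, F}, {D, F}.
{A, B, C, D, E, F}: {D} determines {A, D} here but is not a superkey — split on D -> A, giving {A, D} and {B, C, D, E, F}.
{A, D} has no BCNF violation.
{B, C, D, E, F}: {C} determines {B, C} here but is not a superkey — split on C -> B, giving {B, C} and {C, D, E, F}.
{B, C} has no BCNF violation.
{C, D, E, F}: {F} determines {C, E, F} here but is not a superkey — split on F -> C, E, giving {C, E, F} and {D, F}.
{C, E, F} has no BCNF violation.
{D, F} has no BCNF violation.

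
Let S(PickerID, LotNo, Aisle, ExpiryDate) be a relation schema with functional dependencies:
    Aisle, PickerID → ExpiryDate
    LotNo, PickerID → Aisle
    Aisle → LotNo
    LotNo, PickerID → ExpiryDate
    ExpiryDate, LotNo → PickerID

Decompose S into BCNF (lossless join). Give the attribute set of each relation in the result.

Candidate keys of the original relation: {Aisle, ExpiryDate}, {Aisle, PickerID}, {ExpiryDate, LotNo}, {LotNo, PickerID}.
In {Aisle, ExpiryDate, LotNo, PickerID}, {Aisle} is not a superkey ({Aisle}⁺ restricted to this set is {Aisle, LotNo}), so split on Aisle → LotNo into {Aisle, LotNo} and {Aisle, ExpiryDate, PickerID}.
{Aisle, LotNo} is in BCNF.
{Aisle, ExpiryDate, PickerID} is in BCNF.

{Aisle, ExpiryDate, PickerID}; {Aisle, LotNo}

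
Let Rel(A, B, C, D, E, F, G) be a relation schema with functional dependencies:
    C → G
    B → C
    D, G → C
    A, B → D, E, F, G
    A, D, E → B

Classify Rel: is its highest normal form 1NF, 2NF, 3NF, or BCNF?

1NF

Candidate keys: {A, B}, {A, D, E}. Prime attributes: {A, B, D, E}.
For C → G we have {C}⁺ = {C, G}; {C} is not a superkey, so BCNF fails.
Because {G} is non-prime and the left side of C → G is not a superkey, the relation is not in 3NF.
Since {B} ⊂ {A, B} and {B}⁺ ⊇ {C, G} with {C, G} non-prime, there is a partial dependency; 2NF fails.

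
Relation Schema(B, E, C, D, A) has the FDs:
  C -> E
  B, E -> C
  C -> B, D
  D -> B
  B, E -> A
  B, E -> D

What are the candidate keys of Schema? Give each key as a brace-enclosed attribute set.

{C} is a candidate key since {C}⁺ = {A, B, C, D, E} covers every attribute.
{B, E} is a candidate key since {B, E}⁺ = {A, B, C, D, E} covers every attribute.
{D, E} is a candidate key since {D, E}⁺ = {A, B, C, D, E} covers every attribute.
No proper subset of any of these is a key, and no other minimal superkey exists.

{B, E}, {C}, {D, E}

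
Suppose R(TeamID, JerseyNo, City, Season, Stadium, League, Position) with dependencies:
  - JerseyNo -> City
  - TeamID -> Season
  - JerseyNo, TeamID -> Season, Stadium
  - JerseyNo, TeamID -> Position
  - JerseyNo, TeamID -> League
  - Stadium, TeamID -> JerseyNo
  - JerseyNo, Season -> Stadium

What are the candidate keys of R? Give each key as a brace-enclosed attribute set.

{JerseyNo, TeamID}, {Stadium, TeamID}

Attributes never on any right-hand side: {TeamID} — every candidate key must contain it.
Closure of {JerseyNo, TeamID} is {City, JerseyNo, League, Position, Season, Stadium, TeamID}, the whole schema; {JerseyNo, TeamID} is a candidate key.
Closure of {Stadium, TeamID} is {City, JerseyNo, League, Position, Season, Stadium, TeamID}, the whole schema; {Stadium, TeamID} is a candidate key.
Any other superkey properly contains one of these, so there are no further candidate keys.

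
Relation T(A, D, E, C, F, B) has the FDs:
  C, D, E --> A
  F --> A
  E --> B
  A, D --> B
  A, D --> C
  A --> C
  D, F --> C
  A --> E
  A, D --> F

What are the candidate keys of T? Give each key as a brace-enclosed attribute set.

No FD produces {D}, so it must be in every candidate key.
Closure of {A, D} is {A, B, C, D, E, F}, the whole schema; {A, D} is a candidate key.
Closure of {D, F} is {A, B, C, D, E, F}, the whole schema; {D, F} is a candidate key.
Closure of {C, D, E} is {A, B, C, D, E, F}, the whole schema; {C, D, E} is a candidate key.
These are minimal and exhaustive — every other superkey contains one of them.

{A, D}, {C, D, E}, {D, F}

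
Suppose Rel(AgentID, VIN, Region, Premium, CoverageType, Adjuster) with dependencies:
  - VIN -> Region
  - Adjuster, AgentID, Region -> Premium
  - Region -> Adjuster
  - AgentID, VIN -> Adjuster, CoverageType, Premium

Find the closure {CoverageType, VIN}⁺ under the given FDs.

Start with {CoverageType, VIN}.
VIN -> Region applies; add {Region} → now {CoverageType, Region, VIN}.
Region -> Adjuster applies; add {Adjuster} → now {Adjuster, CoverageType, Region, VIN}.
No further FD applies.

{Adjuster, CoverageType, Region, VIN}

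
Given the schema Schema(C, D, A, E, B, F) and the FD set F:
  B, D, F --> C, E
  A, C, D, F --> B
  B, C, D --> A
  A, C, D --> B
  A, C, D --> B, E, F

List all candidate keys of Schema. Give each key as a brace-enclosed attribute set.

Attributes never on any right-hand side: {D} — every candidate key must contain it.
{A, C, D} is a candidate key since {A, C, D}⁺ = {A, B, C, D, E, F} covers every attribute.
{B, C, D} is a candidate key since {B, C, D}⁺ = {A, B, C, D, E, F} covers every attribute.
{B, D, F} is a candidate key since {B, D, F}⁺ = {A, B, C, D, E, F} covers every attribute.
Any other superkey properly contains one of these, so there are no further candidate keys.

{A, C, D}, {B, C, D}, {B, D, F}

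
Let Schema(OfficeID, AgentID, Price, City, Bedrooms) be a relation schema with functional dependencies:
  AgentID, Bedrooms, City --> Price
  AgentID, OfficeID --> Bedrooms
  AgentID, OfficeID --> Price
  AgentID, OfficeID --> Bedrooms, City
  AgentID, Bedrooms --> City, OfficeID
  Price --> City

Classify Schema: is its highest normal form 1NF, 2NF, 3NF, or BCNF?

Candidate keys: {AgentID, Bedrooms}, {AgentID, OfficeID}. Prime attributes: {AgentID, Bedrooms, OfficeID}.
Price --> City: {Price}⁺ = {City, Price}, which is not all of the attributes, so the left side is not a superkey — BCNF is violated.
Price --> City has non-prime {City} on the right and a non-superkey on the left, so 3NF fails.
No proper subset of a key has a non-prime attribute in its closure, so there is no partial dependency; 2NF holds.

2NF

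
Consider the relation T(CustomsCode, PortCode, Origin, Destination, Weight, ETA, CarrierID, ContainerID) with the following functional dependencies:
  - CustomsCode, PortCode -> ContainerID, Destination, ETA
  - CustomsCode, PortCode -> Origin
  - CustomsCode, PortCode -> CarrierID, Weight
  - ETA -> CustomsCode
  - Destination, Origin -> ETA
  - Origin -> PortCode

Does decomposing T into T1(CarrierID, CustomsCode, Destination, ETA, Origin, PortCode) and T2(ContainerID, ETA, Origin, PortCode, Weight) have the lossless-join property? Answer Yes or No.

Yes

The shared attributes are {ETA, Origin, PortCode} and {ETA, Origin, PortCode}⁺ = {CarrierID, ContainerID, CustomsCode, Destination, ETA, Origin, PortCode, Weight}.
Since T1 ⊆ {CarrierID, ContainerID, CustomsCode, Destination, ETA, Origin, PortCode, Weight}, the intersection is a superkey of T1; the decomposition is lossless.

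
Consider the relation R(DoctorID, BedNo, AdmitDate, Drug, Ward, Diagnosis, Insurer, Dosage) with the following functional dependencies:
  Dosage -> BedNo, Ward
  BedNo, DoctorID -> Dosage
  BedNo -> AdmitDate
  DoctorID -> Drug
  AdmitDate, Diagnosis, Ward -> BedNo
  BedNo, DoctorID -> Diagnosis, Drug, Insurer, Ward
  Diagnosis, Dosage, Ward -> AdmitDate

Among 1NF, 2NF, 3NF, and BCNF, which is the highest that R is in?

Candidate keys: {AdmitDate, Diagnosis, DoctorID, Ward}, {BedNo, DoctorID}, {DoctorID, Dosage}. Prime attributes: {AdmitDate, BedNo, Diagnosis, DoctorID, Dosage, Ward}.
Dosage -> BedNo, Ward breaks BCNF: {Dosage}⁺ = {AdmitDate, BedNo, Dosage, Ward}, so {Dosage} is not a superkey.
DoctorID -> Drug has non-prime {Drug} on the right and a non-superkey on the left, so 3NF fails.
The proper key subset {DoctorID} of {BedNo, DoctorID} determines non-prime {Drug}, so the relation is not even in 2NF.

1NF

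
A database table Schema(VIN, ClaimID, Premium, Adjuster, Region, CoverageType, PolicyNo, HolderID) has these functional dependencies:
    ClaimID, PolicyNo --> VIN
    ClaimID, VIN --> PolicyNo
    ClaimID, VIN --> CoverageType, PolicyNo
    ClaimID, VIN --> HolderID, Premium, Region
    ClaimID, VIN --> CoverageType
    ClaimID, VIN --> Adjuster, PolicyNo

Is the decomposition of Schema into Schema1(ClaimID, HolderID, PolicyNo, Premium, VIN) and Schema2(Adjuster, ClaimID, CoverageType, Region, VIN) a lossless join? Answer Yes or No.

Yes

The shared attributes are {ClaimID, VIN} and {ClaimID, VIN}⁺ = {Adjuster, ClaimID, CoverageType, HolderID, PolicyNo, Premium, Region, VIN}.
Since Schema1 ⊆ {Adjuster, ClaimID, CoverageType, HolderID, PolicyNo, Premium, Region, VIN}, the intersection is a superkey of Schema1; the decomposition is lossless.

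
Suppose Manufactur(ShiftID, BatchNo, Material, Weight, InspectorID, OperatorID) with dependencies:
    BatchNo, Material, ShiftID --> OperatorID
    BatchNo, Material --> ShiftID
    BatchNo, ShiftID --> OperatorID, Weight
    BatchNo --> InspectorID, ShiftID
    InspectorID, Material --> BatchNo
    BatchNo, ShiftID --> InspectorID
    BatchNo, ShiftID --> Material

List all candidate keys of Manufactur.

{BatchNo}⁺ = {BatchNo, InspectorID, Material, OperatorID, ShiftID, Weight} — all of the relation — so {BatchNo} is a candidate key.
{InspectorID, Material}⁺ = {BatchNo, InspectorID, Material, OperatorID, ShiftID, Weight} — all of the relation — so {InspectorID, Material} is a candidate key.
These are minimal and exhaustive — every other superkey contains one of them.

{BatchNo}, {InspectorID, Material}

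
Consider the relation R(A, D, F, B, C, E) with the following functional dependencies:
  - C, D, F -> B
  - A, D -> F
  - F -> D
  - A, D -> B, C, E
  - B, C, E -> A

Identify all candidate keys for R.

{A, D}, {A, F}, {B, C, D, E}, {C, E, F}

{A, D}⁺ = {A, B, C, D, E, F} — all of the relation — so {A, D} is a candidate key.
{A, F}⁺ = {A, B, C, D, E, F} — all of the relation — so {A, F} is a candidate key.
{C, E, F}⁺ = {A, B, C, D, E, F} — all of the relation — so {C, E, F} is a candidate key.
{B, C, D, E}⁺ = {A, B, C, D, E, F} — all of the relation — so {B, C, D, E} is a candidate key.
Any other superkey properly contains one of these, so there are no further candidate keys.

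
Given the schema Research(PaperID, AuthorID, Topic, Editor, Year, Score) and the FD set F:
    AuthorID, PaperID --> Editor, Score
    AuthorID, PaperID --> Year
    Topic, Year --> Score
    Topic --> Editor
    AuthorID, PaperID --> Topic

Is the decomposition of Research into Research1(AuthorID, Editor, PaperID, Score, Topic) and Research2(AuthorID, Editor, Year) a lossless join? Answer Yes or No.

Research1 ∩ Research2 = {AuthorID, Editor}; its closure under F is {AuthorID, Editor}.
The closure covers neither Research1 nor Research2 entirely; the join is not lossless.

No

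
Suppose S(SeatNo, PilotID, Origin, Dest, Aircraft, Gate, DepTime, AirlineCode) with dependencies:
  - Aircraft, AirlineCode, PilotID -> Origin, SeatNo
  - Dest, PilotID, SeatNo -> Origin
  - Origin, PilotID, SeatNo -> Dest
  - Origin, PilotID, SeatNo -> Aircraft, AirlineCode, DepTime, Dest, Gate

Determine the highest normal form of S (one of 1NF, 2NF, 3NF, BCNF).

BCNF

Candidate keys: {Aircraft, AirlineCode, PilotID}, {Dest, PilotID, SeatNo}, {Origin, PilotID, SeatNo}. Prime attributes: {Aircraft, AirlineCode, Dest, Origin, PilotID, SeatNo}.
Every FD has a superkey on the left, so the relation is in BCNF.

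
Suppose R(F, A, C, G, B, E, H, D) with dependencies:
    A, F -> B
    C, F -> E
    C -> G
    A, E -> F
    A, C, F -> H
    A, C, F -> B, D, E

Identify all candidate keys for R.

{A, C, E}, {A, C, F}

{A, C} never appear on the right of any FD, so every key must include all of them.
Closure of {A, C, E} is {A, B, C, D, E, F, G, H}, the whole schema; {A, C, E} is a candidate key.
Closure of {A, C, F} is {A, B, C, D, E, F, G, H}, the whole schema; {A, C, F} is a candidate key.
No proper subset of any of these is a key, and no other minimal superkey exists.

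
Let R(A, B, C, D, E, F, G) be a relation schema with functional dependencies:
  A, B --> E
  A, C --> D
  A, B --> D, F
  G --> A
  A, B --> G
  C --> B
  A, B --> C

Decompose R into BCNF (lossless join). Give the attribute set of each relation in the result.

Candidate keys of the original relation: {A, B}, {A, C}, {B, G}, {C, G}.
Within {A, B, C, D, E, F, G}: {G}⁺ ∩ {A, B, C, D, E, F, G} = {A, G}, not the whole set, so G --> A violates BCNF; decompose into {A, G} and {B, C, D, E, F, G}.
{A, G} is in BCNF.
Within {B, C, D, E, F, G}: {C}⁺ ∩ {B, C, D, E, F, G} = {B, C}, not the whole set, so C --> B violates BCNF; decompose into {B, C} and {C, D, E, F, G}.
{B, C} is in BCNF.
{C, D, E, F, G} is in BCNF.

{A, G}; {B, C}; {C, D, E, F, G}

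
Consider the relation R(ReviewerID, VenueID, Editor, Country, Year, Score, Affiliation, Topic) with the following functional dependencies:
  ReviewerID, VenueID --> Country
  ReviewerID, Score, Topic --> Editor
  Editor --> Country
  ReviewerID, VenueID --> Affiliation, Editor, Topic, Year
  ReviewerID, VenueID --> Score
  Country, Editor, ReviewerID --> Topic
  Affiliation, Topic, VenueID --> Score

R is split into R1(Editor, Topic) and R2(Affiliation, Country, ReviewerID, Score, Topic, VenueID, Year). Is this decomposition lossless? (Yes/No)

No

R1 ∩ R2 = {Topic}; its closure under F is {Topic}.
R1 ⊄ {Topic} and R2 ⊄ {Topic}, so the split is lossy.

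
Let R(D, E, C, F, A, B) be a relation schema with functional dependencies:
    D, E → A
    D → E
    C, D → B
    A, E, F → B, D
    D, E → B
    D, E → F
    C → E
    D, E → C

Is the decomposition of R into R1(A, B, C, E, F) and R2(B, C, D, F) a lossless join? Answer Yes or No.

The shared attributes are {B, C, F} and {B, C, F}⁺ = {B, C, E, F}.
R1 ⊄ {B, C, E, F} and R2 ⊄ {B, C, E, F}, so the split is lossy.

No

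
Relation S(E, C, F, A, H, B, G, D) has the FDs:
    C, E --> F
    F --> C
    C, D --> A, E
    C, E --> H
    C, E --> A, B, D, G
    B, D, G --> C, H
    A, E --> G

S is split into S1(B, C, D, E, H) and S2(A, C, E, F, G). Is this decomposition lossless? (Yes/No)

S1 ∩ S2 = {C, E}; its closure under F is {A, B, C, D, E, F, G, H}.
This includes all of S1, so the common attributes are a superkey of S1 — the join is lossless.

Yes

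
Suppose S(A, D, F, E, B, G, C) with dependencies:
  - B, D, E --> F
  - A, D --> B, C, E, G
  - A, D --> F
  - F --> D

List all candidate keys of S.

{A, D}, {A, F}

{A} never appears on the right of any FD, so every key must include it.
{A, D}⁺ = {A, B, C, D, E, F, G}, which is every attribute, so {A, D} is a candidate key.
{A, F}⁺ = {A, B, C, D, E, F, G}, which is every attribute, so {A, F} is a candidate key.
Any other superkey properly contains one of these, so there are no further candidate keys.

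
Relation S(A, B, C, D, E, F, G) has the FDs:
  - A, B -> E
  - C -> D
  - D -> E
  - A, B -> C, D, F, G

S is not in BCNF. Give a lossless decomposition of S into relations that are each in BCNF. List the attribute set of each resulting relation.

Candidate key of the original relation: {A, B}.
{A, B, C, D, E, F, G}: {C} determines {C, D, E} here but is not a superkey — split on C -> D, E, giving {C, D, E} and {A, B, C, F, G}.
{C, D, E}: {D} determines {D, E} here but is not a superkey — split on D -> E, giving {D, E} and {C, D}.
{D, E}: every determinant is a superkey — BCNF.
{C, D}: every determinant is a superkey — BCNF.
{A, B, C, F, G}: every determinant is a superkey — BCNF.

{A, B, C, F, G}; {C, D}; {D, E}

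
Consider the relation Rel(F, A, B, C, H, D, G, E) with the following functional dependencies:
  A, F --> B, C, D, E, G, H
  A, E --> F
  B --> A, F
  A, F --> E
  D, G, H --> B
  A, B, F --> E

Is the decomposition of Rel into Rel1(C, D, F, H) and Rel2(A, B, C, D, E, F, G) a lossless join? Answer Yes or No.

No

The shared attributes are {C, D, F} and {C, D, F}⁺ = {C, D, F}.
Rel1 ⊄ {C, D, F} and Rel2 ⊄ {C, D, F}, so the split is lossy.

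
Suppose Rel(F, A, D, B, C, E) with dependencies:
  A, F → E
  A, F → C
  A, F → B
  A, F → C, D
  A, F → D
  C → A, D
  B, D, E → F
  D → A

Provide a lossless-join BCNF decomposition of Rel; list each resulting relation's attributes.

{A, D}; {B, C, E, F}; {C, D}

Candidate keys of the original relation: {A, F}, {B, C, E}, {B, D, E}, {C, F}, {D, F}.
{A, B, C, D, E, F}: {C} determines {A, C, D} here but is not a superkey — split on C → A, D, giving {A, C, D} and {B, C, E, F}.
{A, C, D}: {D} determines {A, D} here but is not a superkey — split on D → A, giving {A, D} and {C, D}.
{A, D}: every determinant is a superkey — BCNF.
{C, D}: every determinant is a superkey — BCNF.
{B, C, E, F}: every determinant is a superkey — BCNF.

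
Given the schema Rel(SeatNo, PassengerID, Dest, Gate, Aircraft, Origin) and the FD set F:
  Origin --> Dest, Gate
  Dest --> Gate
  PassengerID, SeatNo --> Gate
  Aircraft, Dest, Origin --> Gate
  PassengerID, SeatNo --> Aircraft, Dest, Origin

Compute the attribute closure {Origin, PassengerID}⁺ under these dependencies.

{Dest, Gate, Origin, PassengerID}

Start with {Origin, PassengerID}.
Origin --> Dest, Gate applies; add {Dest, Gate} → now {Dest, Gate, Origin, PassengerID}.
No further FD applies.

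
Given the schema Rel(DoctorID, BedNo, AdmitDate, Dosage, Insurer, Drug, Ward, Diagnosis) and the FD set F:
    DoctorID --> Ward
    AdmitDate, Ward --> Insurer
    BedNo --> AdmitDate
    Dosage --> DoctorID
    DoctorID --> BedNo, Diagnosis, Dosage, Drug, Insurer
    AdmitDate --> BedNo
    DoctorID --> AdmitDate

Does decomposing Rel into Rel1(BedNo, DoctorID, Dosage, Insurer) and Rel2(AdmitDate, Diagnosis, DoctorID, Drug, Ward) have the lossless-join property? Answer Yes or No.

Yes

Common attributes: {DoctorID}; their closure is {AdmitDate, BedNo, Diagnosis, DoctorID, Dosage, Drug, Insurer, Ward}.
This includes all of Rel1, so the common attributes are a superkey of Rel1 — the join is lossless.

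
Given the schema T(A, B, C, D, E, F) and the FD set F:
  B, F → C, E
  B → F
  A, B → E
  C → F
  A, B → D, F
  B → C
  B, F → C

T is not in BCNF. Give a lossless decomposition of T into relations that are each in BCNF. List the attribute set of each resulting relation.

{A, B, D}; {B, C, E}; {B, F}; {C, F}

Candidate key of the original relation: {A, B}.
Within {A, B, C, D, E, F}: {B, F}⁺ ∩ {A, B, C, D, E, F} = {B, C, E, F}, not the whole set, so B, F → C, E violates BCNF; decompose into {B, C, E, F} and {A, B, D, F}.
Within {B, C, E, F}: {C}⁺ ∩ {B, C, E, F} = {C, F}, not the whole set, so C → F violates BCNF; decompose into {C, F} and {B, C, E}.
{C, F} is in BCNF.
{B, C, E} is in BCNF.
Within {A, B, D, F}: {B}⁺ ∩ {A, B, D, F} = {B, F}, not the whole set, so B → F violates BCNF; decompose into {B, F} and {A, B, D}.
{B, F} is in BCNF.
{A, B, D} is in BCNF.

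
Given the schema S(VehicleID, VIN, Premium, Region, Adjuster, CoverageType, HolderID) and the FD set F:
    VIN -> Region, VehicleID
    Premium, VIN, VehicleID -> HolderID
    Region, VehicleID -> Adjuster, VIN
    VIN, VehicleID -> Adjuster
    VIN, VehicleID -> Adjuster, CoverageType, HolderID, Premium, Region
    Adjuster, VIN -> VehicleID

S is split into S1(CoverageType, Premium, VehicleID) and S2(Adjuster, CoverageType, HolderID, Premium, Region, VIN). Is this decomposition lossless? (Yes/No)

S1 ∩ S2 = {CoverageType, Premium}; its closure under F is {CoverageType, Premium}.
The closure covers neither S1 nor S2 entirely; the join is not lossless.

No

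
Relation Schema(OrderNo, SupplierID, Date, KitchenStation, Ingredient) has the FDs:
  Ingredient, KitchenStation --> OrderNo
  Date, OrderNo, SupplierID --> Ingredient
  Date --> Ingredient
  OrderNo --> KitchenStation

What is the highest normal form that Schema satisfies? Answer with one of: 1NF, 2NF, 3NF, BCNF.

1NF

Candidate keys: {Date, KitchenStation, SupplierID}, {Date, OrderNo, SupplierID}. Prime attributes: {Date, KitchenStation, OrderNo, SupplierID}.
Ingredient, KitchenStation --> OrderNo: {Ingredient, KitchenStation}⁺ = {Ingredient, KitchenStation, OrderNo}, which is not all of the attributes, so the left side is not a superkey — BCNF is violated.
Date --> Ingredient has non-prime {Ingredient} on the right and a non-superkey on the left, so 3NF fails.
Since {Date} ⊂ {Date, KitchenStation, SupplierID} and {Date}⁺ ⊇ {Ingredient} with {Ingredient} non-prime, there is a partial dependency; 2NF fails.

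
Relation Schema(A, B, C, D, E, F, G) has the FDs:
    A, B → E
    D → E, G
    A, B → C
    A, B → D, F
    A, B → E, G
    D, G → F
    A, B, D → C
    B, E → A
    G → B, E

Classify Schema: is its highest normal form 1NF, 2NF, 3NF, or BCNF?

BCNF

Candidate keys: {A, B}, {B, E}, {D}, {G}. Prime attributes: {A, B, D, E, G}.
The left-hand side of every FD is a superkey, so BCNF is satisfied.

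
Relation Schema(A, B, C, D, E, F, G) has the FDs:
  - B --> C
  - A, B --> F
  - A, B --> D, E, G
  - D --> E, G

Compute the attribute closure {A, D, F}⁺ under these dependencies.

Start with {A, D, F}.
D --> E, G applies; add {E, G} → now {A, D, E, F, G}.
No further FD applies.

{A, D, E, F, G}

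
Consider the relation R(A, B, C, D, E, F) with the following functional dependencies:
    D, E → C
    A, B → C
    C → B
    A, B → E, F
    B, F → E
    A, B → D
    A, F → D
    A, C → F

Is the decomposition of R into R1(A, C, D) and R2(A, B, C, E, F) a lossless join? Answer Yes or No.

Common attributes: {A, C}; their closure is {A, B, C, D, E, F}.
Since R1 ⊆ {A, B, C, D, E, F}, the intersection is a superkey of R1; the decomposition is lossless.

Yes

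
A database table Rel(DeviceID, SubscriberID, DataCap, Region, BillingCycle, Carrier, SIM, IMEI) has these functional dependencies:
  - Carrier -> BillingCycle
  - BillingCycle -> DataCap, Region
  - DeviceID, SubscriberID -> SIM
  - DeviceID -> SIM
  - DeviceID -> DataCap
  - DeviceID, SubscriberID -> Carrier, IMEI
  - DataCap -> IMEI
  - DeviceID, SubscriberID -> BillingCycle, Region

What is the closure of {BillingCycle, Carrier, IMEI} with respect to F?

Start with {BillingCycle, Carrier, IMEI}.
BillingCycle -> DataCap, Region applies; add {DataCap, Region} → now {BillingCycle, Carrier, DataCap, IMEI, Region}.
No further FD applies.

{BillingCycle, Carrier, DataCap, IMEI, Region}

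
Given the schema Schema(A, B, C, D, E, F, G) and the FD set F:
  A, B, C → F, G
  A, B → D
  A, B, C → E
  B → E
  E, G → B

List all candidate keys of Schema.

No FD produces {A, C}, so they must be in every candidate key.
Closure of {A, B, C} is {A, B, C, D, E, F, G}, the whole schema; {A, B, C} is a candidate key.
Closure of {A, C, E, G} is {A, B, C, D, E, F, G}, the whole schema; {A, C, E, G} is a candidate key.
Any other superkey properly contains one of these, so there are no further candidate keys.

{A, B, C}, {A, C, E, G}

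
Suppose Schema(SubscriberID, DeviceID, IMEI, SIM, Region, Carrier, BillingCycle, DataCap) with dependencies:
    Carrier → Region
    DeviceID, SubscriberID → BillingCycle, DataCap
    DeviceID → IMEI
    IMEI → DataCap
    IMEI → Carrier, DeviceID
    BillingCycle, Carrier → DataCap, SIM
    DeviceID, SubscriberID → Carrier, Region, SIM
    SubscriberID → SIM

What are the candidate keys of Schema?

Attributes never on any right-hand side: {SubscriberID} — every candidate key must contain it.
{DeviceID, SubscriberID}⁺ = {BillingCycle, Carrier, DataCap, DeviceID, IMEI, Region, SIM, SubscriberID}, which is every attribute, so {DeviceID, SubscriberID} is a candidate key.
{IMEI, SubscriberID}⁺ = {BillingCycle, Carrier, DataCap, DeviceID, IMEI, Region, SIM, SubscriberID}, which is every attribute, so {IMEI, SubscriberID} is a candidate key.
Any other superkey properly contains one of these, so there are no further candidate keys.

{DeviceID, SubscriberID}, {IMEI, SubscriberID}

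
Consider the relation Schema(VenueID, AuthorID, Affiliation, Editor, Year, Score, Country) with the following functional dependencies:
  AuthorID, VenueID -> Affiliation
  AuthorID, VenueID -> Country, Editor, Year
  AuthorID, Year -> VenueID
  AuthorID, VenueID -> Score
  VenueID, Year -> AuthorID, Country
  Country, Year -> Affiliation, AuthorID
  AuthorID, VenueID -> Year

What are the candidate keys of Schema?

{AuthorID, VenueID}, {AuthorID, Year}, {Country, Year}, {VenueID, Year}

{AuthorID, VenueID}⁺ = {Affiliation, AuthorID, Country, Editor, Score, VenueID, Year}, which is every attribute, so {AuthorID, VenueID} is a candidate key.
{AuthorID, Year}⁺ = {Affiliation, AuthorID, Country, Editor, Score, VenueID, Year}, which is every attribute, so {AuthorID, Year} is a candidate key.
{Country, Year}⁺ = {Affiliation, AuthorID, Country, Editor, Score, VenueID, Year}, which is every attribute, so {Country, Year} is a candidate key.
{VenueID, Year}⁺ = {Affiliation, AuthorID, Country, Editor, Score, VenueID, Year}, which is every attribute, so {VenueID, Year} is a candidate key.
These are minimal and exhaustive — every other superkey contains one of them.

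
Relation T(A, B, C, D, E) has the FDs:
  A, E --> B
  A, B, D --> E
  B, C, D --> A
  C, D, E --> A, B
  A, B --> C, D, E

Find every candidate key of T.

{A, B}, {A, E}, {B, C, D}, {C, D, E}

Closure of {A, B} is {A, B, C, D, E}, the whole schema; {A, B} is a candidate key.
Closure of {A, E} is {A, B, C, D, E}, the whole schema; {A, E} is a candidate key.
Closure of {B, C, D} is {A, B, C, D, E}, the whole schema; {B, C, D} is a candidate key.
Closure of {C, D, E} is {A, B, C, D, E}, the whole schema; {C, D, E} is a candidate key.
Any other superkey properly contains one of these, so there are no further candidate keys.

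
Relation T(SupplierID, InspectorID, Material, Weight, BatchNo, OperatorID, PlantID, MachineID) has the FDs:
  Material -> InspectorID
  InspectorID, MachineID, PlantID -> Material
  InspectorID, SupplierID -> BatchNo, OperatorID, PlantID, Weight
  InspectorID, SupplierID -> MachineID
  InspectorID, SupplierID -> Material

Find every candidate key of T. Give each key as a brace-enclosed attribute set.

No FD produces {SupplierID}, so it must be in every candidate key.
Closure of {InspectorID, SupplierID} is {BatchNo, InspectorID, MachineID, Material, OperatorID, PlantID, SupplierID, Weight}, the whole schema; {InspectorID, SupplierID} is a candidate key.
Closure of {Material, SupplierID} is {BatchNo, InspectorID, MachineID, Material, OperatorID, PlantID, SupplierID, Weight}, the whole schema; {Material, SupplierID} is a candidate key.
No proper subset of any of these is a key, and no other minimal superkey exists.

{InspectorID, SupplierID}, {Material, SupplierID}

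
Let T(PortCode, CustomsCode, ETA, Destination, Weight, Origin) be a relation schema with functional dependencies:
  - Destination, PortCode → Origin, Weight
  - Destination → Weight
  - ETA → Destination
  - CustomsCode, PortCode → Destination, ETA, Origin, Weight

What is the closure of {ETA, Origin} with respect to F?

{Destination, ETA, Origin, Weight}

Start with {ETA, Origin}.
ETA → Destination applies; add {Destination} → now {Destination, ETA, Origin}.
Destination → Weight applies; add {Weight} → now {Destination, ETA, Origin, Weight}.
No further FD applies.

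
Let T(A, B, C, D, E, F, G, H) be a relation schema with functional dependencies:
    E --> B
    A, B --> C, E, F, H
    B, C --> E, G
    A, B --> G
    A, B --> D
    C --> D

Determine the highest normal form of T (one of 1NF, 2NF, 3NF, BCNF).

Candidate keys: {A, B}, {A, E}. Prime attributes: {A, B, E}.
For E --> B we have {E}⁺ = {B, E}; {E} is not a superkey, so BCNF fails.
Because {G} is non-prime and the left side of B, C --> E, G is not a superkey, the relation is not in 3NF.
No non-prime attribute depends on a proper subset of any candidate key, so 2NF holds.

2NF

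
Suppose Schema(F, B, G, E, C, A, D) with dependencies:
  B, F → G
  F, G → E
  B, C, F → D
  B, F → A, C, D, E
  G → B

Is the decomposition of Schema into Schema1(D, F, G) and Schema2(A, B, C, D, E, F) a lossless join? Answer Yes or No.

Common attributes: {D, F}; their closure is {D, F}.
Schema1 ⊄ {D, F} and Schema2 ⊄ {D, F}, so the split is lossy.

No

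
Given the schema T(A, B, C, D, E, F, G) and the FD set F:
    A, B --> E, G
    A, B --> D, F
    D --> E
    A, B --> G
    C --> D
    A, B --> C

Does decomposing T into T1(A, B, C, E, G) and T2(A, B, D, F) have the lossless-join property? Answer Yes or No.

Yes

T1 ∩ T2 = {A, B}; its closure under F is {A, B, C, D, E, F, G}.
T1 is contained in that closure, so T1 ∩ T2 --> T1 holds and the join is lossless.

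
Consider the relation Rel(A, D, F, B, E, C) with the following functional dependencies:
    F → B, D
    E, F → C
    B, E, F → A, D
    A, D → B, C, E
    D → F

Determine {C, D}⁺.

{B, C, D, F}

Start with {C, D}.
D → F applies; add {F} → now {C, D, F}.
F → B, D applies; add {B} → now {B, C, D, F}.
No further FD applies.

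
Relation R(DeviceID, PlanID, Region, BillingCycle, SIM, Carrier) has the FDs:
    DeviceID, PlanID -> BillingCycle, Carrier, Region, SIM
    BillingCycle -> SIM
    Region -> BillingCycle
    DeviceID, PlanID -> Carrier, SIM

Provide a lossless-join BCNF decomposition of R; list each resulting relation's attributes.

{BillingCycle, Region}; {BillingCycle, SIM}; {Carrier, DeviceID, PlanID, Region}

Candidate key of the original relation: {DeviceID, PlanID}.
{BillingCycle, Carrier, DeviceID, PlanID, Region, SIM}: {BillingCycle} determines {BillingCycle, SIM} here but is not a superkey — split on BillingCycle -> SIM, giving {BillingCycle, SIM} and {BillingCycle, Carrier, DeviceID, PlanID, Region}.
{BillingCycle, SIM}: every determinant is a superkey — BCNF.
{BillingCycle, Carrier, DeviceID, PlanID, Region}: {Region} determines {BillingCycle, Region} here but is not a superkey — split on Region -> BillingCycle, giving {BillingCycle, Region} and {Carrier, DeviceID, PlanID, Region}.
{BillingCycle, Region}: every determinant is a superkey — BCNF.
{Carrier, DeviceID, PlanID, Region}: every determinant is a superkey — BCNF.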